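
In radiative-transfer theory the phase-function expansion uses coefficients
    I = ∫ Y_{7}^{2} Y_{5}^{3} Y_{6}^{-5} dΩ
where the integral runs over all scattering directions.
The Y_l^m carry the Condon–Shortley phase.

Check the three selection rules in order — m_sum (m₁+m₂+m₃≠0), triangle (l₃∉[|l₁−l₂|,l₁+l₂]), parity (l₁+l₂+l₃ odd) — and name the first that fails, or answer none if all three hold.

azimuthal sum: 2 + 3 − 5 = 0  ✓
2 ≤ 6 ≤ 12 (triangle on l)  ✓
L = 7 + 5 + 6 = 18 (even)  ✓

none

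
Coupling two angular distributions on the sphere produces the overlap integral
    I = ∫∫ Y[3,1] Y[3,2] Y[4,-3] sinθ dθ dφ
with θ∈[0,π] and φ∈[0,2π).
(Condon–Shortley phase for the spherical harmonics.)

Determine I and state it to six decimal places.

-0.095955

m-sum 0 ✓  L=10 even ✓  0≤4≤6 ✓
Π(2lᵢ+1) = 7×7×9 = 441
triangle coeff Δ(3,3,4) = 1/34650
Σ_t [0,2]: t=0:+1/72 t=1:−1/16 t=2:+1/72 = -5/144
(3j)²=2/77 [(3 3 4; 0 0 0)], sign=-1
Σ_t [1,2]: t=1:−1/144 t=2:+1/288 = -1/288
(3j)²=1/99 [(3 3 4; 1 2 -3)], sign=+1
⇒ 4πI² = 14/121
I = (-1)√(14/121/(4π)) = -0.09595473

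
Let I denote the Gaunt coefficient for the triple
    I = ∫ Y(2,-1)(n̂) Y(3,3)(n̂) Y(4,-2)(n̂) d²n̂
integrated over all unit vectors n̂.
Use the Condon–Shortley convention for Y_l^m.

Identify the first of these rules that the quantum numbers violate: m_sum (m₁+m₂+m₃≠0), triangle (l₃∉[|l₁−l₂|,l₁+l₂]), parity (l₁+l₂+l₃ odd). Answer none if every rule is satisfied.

azimuthal sum: -1 + 3 − 2 = 0  ✓
1 ≤ 4 ≤ 5 (triangle on l)  ✓
L = 2 + 3 + 4 = 9 (odd)  ✗

parity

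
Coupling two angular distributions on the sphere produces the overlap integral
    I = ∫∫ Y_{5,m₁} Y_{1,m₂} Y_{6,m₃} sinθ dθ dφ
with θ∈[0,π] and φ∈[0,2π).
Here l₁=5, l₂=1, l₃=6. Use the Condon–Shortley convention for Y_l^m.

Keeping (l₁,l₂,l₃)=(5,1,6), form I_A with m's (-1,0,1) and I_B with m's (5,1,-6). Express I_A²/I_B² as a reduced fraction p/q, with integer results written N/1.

35/66

l's match ⇒ only the (l;m) 3-j factors differ between A and B.
A: triangle coeff Δ(5,1,6) = 1/858; Σ_t [0,0]: t=0:+1/17280 = 1/17280; (3j)²=35/858 [(5 1 6; -1 0 1)], sign=-1
B: triangle coeff Δ(5,1,6) = 1/858; Σ_t [0,0]: t=0:+1/7257600 = 1/7257600; (3j)²=1/13 [(5 1 6; 5 1 -6)], sign=+1
I_A²/I_B² = (35/858)/(1/13) = 35/66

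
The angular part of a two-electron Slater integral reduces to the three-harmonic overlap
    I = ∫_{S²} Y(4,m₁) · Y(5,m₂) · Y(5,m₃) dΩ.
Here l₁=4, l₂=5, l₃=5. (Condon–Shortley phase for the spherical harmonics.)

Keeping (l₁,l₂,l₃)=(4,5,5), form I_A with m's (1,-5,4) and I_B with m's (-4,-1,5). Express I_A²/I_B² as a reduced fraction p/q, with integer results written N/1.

Same 4,5,5: normalisation and zero-m 3j drop out of the ratio.
A: Δ: 4! 4! 6! / 15! → 1/3153150; sum: t=0:+1/103680 = 1/103680; 3j²(4 5 5; 1 -5 4) = Δ·Π!·Σ² = 4/143  (sign -1)
B: Δ: 4! 4! 6! / 15! → 1/3153150; sum: t=4:+1/414720 = 1/414720; 3j²(4 5 5; -4 -1 5) = Δ·Π!·Σ² = 2/429  (sign +1)
I_A²/I_B² = (4/143)/(2/429) = 6/1

6/1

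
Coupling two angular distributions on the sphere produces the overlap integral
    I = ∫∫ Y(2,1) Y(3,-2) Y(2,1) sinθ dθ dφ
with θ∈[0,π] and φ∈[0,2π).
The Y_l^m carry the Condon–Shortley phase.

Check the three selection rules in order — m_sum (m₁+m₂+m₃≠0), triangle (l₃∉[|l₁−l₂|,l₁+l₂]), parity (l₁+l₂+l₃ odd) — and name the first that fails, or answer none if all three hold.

parity

Σmᵢ = 0  ✓
l₃∈[|l₁−l₂|,l₁+l₂]=[1,5], have l₃=2  ✓
Σlᵢ = 7 ⇒ odd  ✗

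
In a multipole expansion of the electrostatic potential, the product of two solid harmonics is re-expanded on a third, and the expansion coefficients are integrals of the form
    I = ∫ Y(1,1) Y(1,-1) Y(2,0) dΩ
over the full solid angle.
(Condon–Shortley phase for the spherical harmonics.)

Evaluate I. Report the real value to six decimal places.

Checks pass: Σm=0; 4 even; l₃=2∈[0,2].
(2·1+1)(2·1+1)(2·2+1) = 45
Δ: 0! 2! 2! / 5! → 1/30
sum: t=0:+1/1 = 1/1
3j²(1 1 2; 0 0 0) = Δ·Π!·Σ² = 2/15  (sign +1)
sum: t=0:+1/4 = 1/4
3j²(1 1 2; 1 -1 0) = Δ·Π!·Σ² = 1/30  (sign +1)
combine: 4πI² = 45·2/15·1/30 = 1/5
take √, sign +1: I = 0.12615663

0.126157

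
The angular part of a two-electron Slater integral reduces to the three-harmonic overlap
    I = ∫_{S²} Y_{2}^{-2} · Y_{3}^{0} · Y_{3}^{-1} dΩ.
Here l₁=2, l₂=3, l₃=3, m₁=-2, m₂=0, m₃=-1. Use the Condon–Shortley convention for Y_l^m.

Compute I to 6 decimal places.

0.000000

m-sum = -2 + 0 − 1 = -3 ≠ 0 ⇒ I = 0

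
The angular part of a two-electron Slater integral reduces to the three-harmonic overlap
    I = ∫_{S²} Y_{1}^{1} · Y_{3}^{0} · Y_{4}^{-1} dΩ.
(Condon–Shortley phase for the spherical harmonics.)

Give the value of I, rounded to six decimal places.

-0.194664

m-sum 0 ✓  L=8 even ✓  2≤4≤4 ✓
Π(2lᵢ+1) = 3×7×9 = 189
triangle coeff Δ(1,3,4) = 1/252
Σ_t [0,0]: t=0:+1/36 = 1/36
(3j)²=4/63 [(1 3 4; 0 0 0)], sign=+1
Σ_t [0,0]: t=0:+1/72 = 1/72
(3j)²=5/126 [(1 3 4; 1 0 -1)], sign=-1
⇒ 4πI² = 10/21
I = (-1)√(10/21/(4π)) = -0.19466390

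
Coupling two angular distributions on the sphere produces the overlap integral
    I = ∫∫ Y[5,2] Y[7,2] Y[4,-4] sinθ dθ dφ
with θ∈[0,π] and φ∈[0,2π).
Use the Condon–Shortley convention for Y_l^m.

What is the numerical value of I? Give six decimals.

-0.110423

m-sum 0 ✓  L=16 even ✓  2≤4≤12 ✓
Π(2lᵢ+1) = 11×15×9 = 1485
triangle coeff Δ(5,7,4) = 1/6126120
Σ_t [3,5]: t=3:−1/69120 t=4:+1/20736 t=5:−1/69120 = 1/51840
(3j)²=280/21879 [(5 7 4; 0 0 0)], sign=+1
Σ_t [3,3]: t=3:−1/1036800 = -1/1036800
(3j)²=98/12155 [(5 7 4; 2 2 -4)], sign=-1
⇒ 4πI² = 82320/537251
I = (-1)√(82320/537251/(4π)) = -0.11042290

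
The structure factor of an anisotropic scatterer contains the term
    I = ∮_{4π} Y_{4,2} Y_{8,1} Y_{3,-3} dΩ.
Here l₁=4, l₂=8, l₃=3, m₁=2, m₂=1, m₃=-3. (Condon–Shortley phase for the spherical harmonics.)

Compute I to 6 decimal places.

0.000000

triangle: need 4≤l₃≤12, have 3; I=0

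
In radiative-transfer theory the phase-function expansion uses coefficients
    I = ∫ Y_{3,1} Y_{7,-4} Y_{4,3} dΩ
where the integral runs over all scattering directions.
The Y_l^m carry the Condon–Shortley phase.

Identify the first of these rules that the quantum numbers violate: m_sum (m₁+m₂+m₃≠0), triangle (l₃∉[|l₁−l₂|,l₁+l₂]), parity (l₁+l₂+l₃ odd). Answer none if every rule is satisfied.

Σmᵢ = 0  ✓
l₃∈[|l₁−l₂|,l₁+l₂]=[4,10], have l₃=4  ✓
Σlᵢ = 14 ⇒ even  ✓

none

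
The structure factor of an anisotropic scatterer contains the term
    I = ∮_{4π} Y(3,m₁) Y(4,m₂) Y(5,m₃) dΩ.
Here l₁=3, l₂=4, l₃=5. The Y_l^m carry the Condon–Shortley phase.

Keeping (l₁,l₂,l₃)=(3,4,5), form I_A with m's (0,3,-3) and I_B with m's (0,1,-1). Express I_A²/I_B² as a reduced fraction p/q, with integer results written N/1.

294/361

Same 3,4,5: normalisation and zero-m 3j drop out of the ratio.
A: Δ: 2! 4! 6! / 13! → 1/180180; sum: t=1:−1/2880 t=2:+1/1440 = 1/2880; 3j²(3 4 5; 0 3 -3) = Δ·Π!·Σ² = 7/715  (sign +1)
B: Δ: 2! 4! 6! / 13! → 1/180180; sum: t=0:+1/1440 t=1:−1/192 t=2:+1/432 = -19/8640; 3j²(3 4 5; 0 1 -1) = Δ·Π!·Σ² = 361/30030  (sign -1)
I_A²/I_B² = (7/715)/(361/30030) = 294/361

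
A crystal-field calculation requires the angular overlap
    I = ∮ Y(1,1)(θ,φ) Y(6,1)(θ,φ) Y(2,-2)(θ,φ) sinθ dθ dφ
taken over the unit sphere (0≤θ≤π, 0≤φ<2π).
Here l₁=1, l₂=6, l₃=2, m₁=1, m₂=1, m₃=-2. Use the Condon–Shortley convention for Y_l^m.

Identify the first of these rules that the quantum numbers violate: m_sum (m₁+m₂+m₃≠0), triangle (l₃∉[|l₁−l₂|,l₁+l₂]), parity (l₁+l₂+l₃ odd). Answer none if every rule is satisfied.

Σmᵢ = 0  ✓
l₃∈[|l₁−l₂|,l₁+l₂]=[5,7], have l₃=2  ✗
Σlᵢ = 9 ⇒ odd

triangle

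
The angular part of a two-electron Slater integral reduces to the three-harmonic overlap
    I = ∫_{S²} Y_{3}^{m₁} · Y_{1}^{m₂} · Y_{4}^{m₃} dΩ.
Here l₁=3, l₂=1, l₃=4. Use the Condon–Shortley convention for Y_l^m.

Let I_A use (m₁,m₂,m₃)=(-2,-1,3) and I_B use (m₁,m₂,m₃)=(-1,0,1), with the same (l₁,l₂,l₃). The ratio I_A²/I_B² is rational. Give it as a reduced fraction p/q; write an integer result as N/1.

Shared (l₁,l₂,l₃)=(3,1,4): N and (l;000)² cancel in I_A²/I_B².
A: Δ = 0!·6!·2!/9! = 1/252; Racah Σ t=0..0: t=0:+1/240 = 1/240; ⇒ 3j(3 1 4; -2 -1 3)² = 1/12, sgn -1
B: Δ = 0!·6!·2!/9! = 1/252; Racah Σ t=0..0: t=0:+1/48 = 1/48; ⇒ 3j(3 1 4; -1 0 1)² = 5/84, sgn -1
I_A²/I_B² = (1/12)/(5/84) = 7/5

7/5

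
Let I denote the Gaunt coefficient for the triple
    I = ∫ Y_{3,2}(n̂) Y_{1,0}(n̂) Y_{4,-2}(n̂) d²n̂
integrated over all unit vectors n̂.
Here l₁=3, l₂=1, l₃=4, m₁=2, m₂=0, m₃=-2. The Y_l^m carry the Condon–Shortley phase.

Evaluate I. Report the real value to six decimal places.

0.213244

m-sum 0 ✓  L=8 even ✓  2≤4≤4 ✓
Π(2lᵢ+1) = 7×3×9 = 189
triangle coeff Δ(3,1,4) = 1/252
Σ_t [0,0]: t=0:+1/36 = 1/36
(3j)²=4/63 [(3 1 4; 0 0 0)], sign=+1
Σ_t [0,0]: t=0:+1/120 = 1/120
(3j)²=1/21 [(3 1 4; 2 0 -2)], sign=+1
⇒ 4πI² = 4/7
I = (+1)√(4/7/(4π)) = 0.21324362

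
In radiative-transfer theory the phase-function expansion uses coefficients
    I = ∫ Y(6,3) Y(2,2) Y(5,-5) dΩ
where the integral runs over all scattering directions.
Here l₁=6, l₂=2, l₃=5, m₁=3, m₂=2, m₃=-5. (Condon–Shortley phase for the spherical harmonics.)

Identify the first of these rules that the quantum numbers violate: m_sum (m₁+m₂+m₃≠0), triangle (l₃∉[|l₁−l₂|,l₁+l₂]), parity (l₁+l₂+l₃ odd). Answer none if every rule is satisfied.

azimuthal sum: 3 + 2 − 5 = 0  ✓
4 ≤ 5 ≤ 8 (triangle on l)  ✓
L = 6 + 2 + 5 = 13 (odd)  ✗

parity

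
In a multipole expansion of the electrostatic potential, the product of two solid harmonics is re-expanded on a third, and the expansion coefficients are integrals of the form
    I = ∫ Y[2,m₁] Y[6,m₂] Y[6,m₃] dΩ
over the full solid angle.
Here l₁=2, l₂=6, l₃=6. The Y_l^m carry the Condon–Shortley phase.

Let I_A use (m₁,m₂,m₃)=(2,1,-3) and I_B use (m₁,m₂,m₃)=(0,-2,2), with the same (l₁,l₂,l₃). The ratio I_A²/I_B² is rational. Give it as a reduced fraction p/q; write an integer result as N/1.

Same 2,6,6: normalisation and zero-m 3j drop out of the ratio.
A: Δ: 2! 2! 10! / 15! → 1/90090; sum: t=0:+1/120960 = 1/120960; 3j²(2 6 6; 2 1 -3) = Δ·Π!·Σ² = 24/1001  (sign -1)
B: Δ: 2! 2! 10! / 15! → 1/90090; sum: t=0:+1/69120 t=1:−1/30240 t=2:+1/322560 = -1/64512; 3j²(2 6 6; 0 -2 2) = Δ·Π!·Σ² = 10/1001  (sign -1)
I_A²/I_B² = (24/1001)/(10/1001) = 12/5

12/5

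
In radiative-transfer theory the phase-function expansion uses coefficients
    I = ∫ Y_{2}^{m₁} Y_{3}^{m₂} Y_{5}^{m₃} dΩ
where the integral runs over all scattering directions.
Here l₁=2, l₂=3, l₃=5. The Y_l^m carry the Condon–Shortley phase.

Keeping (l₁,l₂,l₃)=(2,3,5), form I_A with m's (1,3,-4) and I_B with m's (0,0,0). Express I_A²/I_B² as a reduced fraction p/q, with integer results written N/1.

l's match ⇒ only the (l;m) 3-j factors differ between A and B.
A: triangle coeff Δ(2,3,5) = 1/2310; Σ_t [0,0]: t=0:+1/4320 = 1/4320; (3j)²=2/55 [(2 3 5; 1 3 -4)], sign=-1
B: triangle coeff Δ(2,3,5) = 1/2310; Σ_t [0,0]: t=0:+1/144 = 1/144; (3j)²=10/231 [(2 3 5; 0 0 0)], sign=-1
I_A²/I_B² = (2/55)/(10/231) = 21/25

21/25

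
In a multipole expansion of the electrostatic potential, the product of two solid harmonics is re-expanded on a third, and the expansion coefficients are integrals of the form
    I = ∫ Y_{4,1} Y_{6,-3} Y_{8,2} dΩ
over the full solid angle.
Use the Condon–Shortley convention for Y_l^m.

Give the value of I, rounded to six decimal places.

Checks pass: Σm=0; 18 even; l₃=8∈[2,10].
(2·4+1)(2·6+1)(2·8+1) = 1989
Δ: 2! 6! 10! / 19! → 1/23279256
sum: t=0:+1/1658880 t=1:−1/518400 t=2:+1/1658880 = -1/1382400
3j²(4 6 8; 0 0 0) = Δ·Π!·Σ² = 504/46189  (sign -1)
sum: t=0:+1/2177280 t=1:−1/3870720 t=2:+1/87091200 = 37/174182400
3j²(4 6 8; 1 -3 2) = Δ·Π!·Σ² = 20535/2586584  (sign +1)
combine: 4πI² = 1989·504/46189·20535/2586584 = 1663335/9653501
take √, sign -1: I = -0.11709612

-0.117096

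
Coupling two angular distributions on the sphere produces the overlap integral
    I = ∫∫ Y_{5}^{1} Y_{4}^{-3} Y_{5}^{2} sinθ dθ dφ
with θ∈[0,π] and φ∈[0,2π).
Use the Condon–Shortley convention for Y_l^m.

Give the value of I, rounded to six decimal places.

-0.048522

m-sum 0 ✓  L=14 even ✓  1≤5≤9 ✓
Π(2lᵢ+1) = 11×9×11 = 1089
triangle coeff Δ(5,4,5) = 1/3153150
Σ_t [0,4]: t=0:+1/69120 t=1:−1/1728 t=2:+1/576 t=3:−1/1728 t=4:+1/69120 = 7/11520
(3j)²=2/143 [(5 4 5; 0 0 0)], sign=-1
Σ_t [0,1]: t=0:+1/6912 t=1:−1/5184 = -1/20736
(3j)²=5/2574 [(5 4 5; 1 -3 2)], sign=+1
⇒ 4πI² = 5/169
I = (-1)√(5/169/(4π)) = -0.04852178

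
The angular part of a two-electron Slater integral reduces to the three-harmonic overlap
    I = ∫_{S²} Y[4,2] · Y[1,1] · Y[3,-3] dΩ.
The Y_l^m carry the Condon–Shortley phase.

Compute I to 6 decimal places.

0.061558

Rules hold: Σm=0, L=8 even, 3≤3≤5.
N = 9·3·7 = 189
Δ = 2!·6!·0!/9! = 1/252
Racah Σ t=1..1: t=1:−1/36 = -1/36
⇒ 3j(4 1 3; 0 0 0)² = 4/63, sgn +1
Racah Σ t=2..2: t=2:+1/1440 = 1/1440
⇒ 3j(4 1 3; 2 1 -3)² = 1/252, sgn +1
4πI² = N·(3j₀)²·(3jₘ)² = 1/21
I = +1·√(0.047619/4π) = 0.06155813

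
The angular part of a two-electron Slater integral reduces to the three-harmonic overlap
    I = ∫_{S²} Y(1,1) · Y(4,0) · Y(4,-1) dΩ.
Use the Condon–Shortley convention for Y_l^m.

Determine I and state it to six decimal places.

L=9 odd ⇒ parity kills the (l;000) factor ⇒ I = 0

0.000000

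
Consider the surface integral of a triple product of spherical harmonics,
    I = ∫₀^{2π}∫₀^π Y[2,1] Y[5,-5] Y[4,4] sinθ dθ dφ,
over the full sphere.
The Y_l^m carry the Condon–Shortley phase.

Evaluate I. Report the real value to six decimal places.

0.000000

l₁+l₂+l₃=11 is odd: 3j(l;000)=0 ⇒ I=0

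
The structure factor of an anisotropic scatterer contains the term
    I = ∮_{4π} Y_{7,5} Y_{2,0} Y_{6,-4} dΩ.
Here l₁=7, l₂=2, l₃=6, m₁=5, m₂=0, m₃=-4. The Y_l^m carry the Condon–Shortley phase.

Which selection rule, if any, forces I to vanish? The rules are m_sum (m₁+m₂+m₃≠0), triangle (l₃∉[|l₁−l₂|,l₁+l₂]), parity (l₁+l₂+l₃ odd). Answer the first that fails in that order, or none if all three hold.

m₁+m₂+m₃ = 5 + 0 − 4 = 1  ✗
triangle: |7−2|=5 ≤ l₃=6 ≤ 7+2=9
parity: l₁+l₂+l₃ = 15 is odd

m_sum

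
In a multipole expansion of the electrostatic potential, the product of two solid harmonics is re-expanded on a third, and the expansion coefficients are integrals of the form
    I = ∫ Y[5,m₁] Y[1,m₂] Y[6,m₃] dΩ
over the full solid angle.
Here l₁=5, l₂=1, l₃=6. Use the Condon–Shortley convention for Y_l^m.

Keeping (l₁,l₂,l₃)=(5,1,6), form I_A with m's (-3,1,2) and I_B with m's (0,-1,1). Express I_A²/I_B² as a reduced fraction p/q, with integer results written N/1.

Shared (l₁,l₂,l₃)=(5,1,6): N and (l;000)² cancel in I_A²/I_B².
A: Δ = 0!·10!·2!/13! = 1/858; Racah Σ t=0..0: t=0:+1/161280 = 1/161280; ⇒ 3j(5 1 6; -3 1 2)² = 1/143, sgn +1
B: Δ = 0!·10!·2!/13! = 1/858; Racah Σ t=0..0: t=0:+1/28800 = 1/28800; ⇒ 3j(5 1 6; 0 -1 1)² = 7/286, sgn -1
I_A²/I_B² = (1/143)/(7/286) = 2/7

2/7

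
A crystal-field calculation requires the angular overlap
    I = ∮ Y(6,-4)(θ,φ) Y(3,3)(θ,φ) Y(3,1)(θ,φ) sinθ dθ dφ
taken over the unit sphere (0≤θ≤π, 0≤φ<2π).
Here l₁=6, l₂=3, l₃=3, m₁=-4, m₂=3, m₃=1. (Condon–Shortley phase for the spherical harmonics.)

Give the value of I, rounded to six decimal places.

Checks pass: Σm=0; 12 even; l₃=3∈[3,9].
(2·6+1)(2·3+1)(2·3+1) = 637
Δ: 6! 6! 0! / 13! → 1/12012
sum: t=3:−1/1296 = -1/1296
3j²(6 3 3; 0 0 0) = Δ·Π!·Σ² = 100/3003  (sign +1)
sum: t=6:+1/34560 = 1/34560
3j²(6 3 3; -4 3 1) = Δ·Π!·Σ² = 5/286  (sign +1)
combine: 4πI² = 637·100/3003·5/286 = 1750/4719
take √, sign +1: I = 0.17178653

0.171787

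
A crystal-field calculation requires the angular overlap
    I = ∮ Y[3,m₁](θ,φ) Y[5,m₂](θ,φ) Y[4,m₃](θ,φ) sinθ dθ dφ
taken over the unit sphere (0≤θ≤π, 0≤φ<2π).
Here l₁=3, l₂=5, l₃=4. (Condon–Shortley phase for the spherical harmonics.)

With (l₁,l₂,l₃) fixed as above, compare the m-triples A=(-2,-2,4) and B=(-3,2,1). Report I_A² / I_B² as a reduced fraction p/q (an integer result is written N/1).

Shared (l₁,l₂,l₃)=(3,5,4): N and (l;000)² cancel in I_A²/I_B².
A: Δ = 4!·2!·6!/13! = 1/180180; Racah Σ t=3..3: t=3:−1/8640 = -1/8640; ⇒ 3j(3 5 4; -2 -2 4)² = 14/1287, sgn -1
B: Δ = 4!·2!·6!/13! = 1/180180; Racah Σ t=4..4: t=4:+1/1728 = 1/1728; ⇒ 3j(3 5 4; -3 2 1)² = 25/858, sgn -1
I_A²/I_B² = (14/1287)/(25/858) = 28/75

28/75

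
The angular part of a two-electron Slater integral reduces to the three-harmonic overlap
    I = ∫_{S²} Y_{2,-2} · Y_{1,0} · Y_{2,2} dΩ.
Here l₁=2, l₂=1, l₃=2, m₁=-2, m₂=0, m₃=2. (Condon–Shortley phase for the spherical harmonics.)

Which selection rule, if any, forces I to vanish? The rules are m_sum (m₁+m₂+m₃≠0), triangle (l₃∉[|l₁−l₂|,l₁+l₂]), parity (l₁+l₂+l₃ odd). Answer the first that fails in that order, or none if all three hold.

parity

azimuthal sum: -2 + 0 + 2 = 0  ✓
1 ≤ 2 ≤ 3 (triangle on l)  ✓
L = 2 + 1 + 2 = 5 (odd)  ✗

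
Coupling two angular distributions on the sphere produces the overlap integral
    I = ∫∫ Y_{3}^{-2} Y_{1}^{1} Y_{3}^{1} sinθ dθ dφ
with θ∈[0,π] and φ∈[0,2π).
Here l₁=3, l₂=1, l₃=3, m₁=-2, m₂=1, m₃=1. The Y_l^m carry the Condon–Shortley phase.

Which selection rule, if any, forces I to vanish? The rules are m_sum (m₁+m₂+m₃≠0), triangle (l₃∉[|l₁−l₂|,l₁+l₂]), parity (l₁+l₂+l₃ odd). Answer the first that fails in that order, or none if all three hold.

parity

m₁+m₂+m₃ = -2 + 1 + 1 = 0  ✓
triangle: |3−1|=2 ≤ l₃=3 ≤ 3+1=4  ✓
parity: l₁+l₂+l₃ = 7 is odd  ✗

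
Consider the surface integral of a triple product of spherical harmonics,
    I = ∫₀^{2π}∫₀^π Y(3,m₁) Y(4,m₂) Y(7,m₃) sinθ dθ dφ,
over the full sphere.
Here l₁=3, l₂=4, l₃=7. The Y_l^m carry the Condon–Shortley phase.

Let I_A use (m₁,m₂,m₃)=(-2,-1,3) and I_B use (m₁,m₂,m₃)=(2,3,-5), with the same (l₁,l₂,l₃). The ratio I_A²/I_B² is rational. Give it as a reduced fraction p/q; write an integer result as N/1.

7/11

l's match ⇒ only the (l;m) 3-j factors differ between A and B.
A: triangle coeff Δ(3,4,7) = 1/45045; Σ_t [0,0]: t=0:+1/86400 = 1/86400; (3j)²=16/715 [(3 4 7; -2 -1 3)], sign=+1
B: triangle coeff Δ(3,4,7) = 1/45045; Σ_t [0,0]: t=0:+1/604800 = 1/604800; (3j)²=16/455 [(3 4 7; 2 3 -5)], sign=+1
I_A²/I_B² = (16/715)/(16/455) = 7/11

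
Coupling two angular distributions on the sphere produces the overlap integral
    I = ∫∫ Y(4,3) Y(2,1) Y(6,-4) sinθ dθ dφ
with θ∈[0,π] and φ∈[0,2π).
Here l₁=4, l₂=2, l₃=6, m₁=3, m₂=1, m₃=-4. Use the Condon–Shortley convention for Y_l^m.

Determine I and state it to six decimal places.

m-sum 0 ✓  L=12 even ✓  2≤6≤6 ✓
Π(2lᵢ+1) = 9×5×13 = 585
triangle coeff Δ(4,2,6) = 1/6435
Σ_t [0,0]: t=0:+1/2304 = 1/2304
(3j)²=5/143 [(4 2 6; 0 0 0)], sign=+1
Σ_t [0,0]: t=0:+1/30240 = 1/30240
(3j)²=16/429 [(4 2 6; 3 1 -4)], sign=+1
⇒ 4πI² = 1200/1573
I = (+1)√(1200/1573/(4π)) = 0.24638901

0.246389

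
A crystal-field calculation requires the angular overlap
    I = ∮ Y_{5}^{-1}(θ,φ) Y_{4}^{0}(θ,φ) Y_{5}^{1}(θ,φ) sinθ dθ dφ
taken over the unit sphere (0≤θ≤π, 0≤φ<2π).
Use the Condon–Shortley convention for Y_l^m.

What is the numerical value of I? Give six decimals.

m-sum 0 ✓  L=14 even ✓  1≤5≤9 ✓
Π(2lᵢ+1) = 11×9×11 = 1089
triangle coeff Δ(5,4,5) = 1/3153150
Σ_t [0,4]: t=0:+1/69120 t=1:−1/1728 t=2:+1/576 t=3:−1/1728 t=4:+1/69120 = 7/11520
(3j)²=2/143 [(5 4 5; 0 0 0)], sign=-1
Σ_t [0,4]: t=0:+1/414720 t=1:−1/4320 t=2:+1/768 t=3:−1/1296 t=4:+1/27648 = 7/20736
(3j)²=8/1287 [(5 4 5; -1 0 1)], sign=+1
⇒ 4πI² = 16/169
I = (-1)√(16/169/(4π)) = -0.08679840

-0.086798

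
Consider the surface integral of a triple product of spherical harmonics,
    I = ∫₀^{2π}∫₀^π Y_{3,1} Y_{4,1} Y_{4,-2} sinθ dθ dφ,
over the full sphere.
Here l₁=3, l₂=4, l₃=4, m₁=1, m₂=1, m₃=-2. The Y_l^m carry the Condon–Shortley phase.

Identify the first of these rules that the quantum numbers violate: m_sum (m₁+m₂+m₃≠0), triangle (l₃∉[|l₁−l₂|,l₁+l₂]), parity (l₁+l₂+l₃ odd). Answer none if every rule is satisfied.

Σmᵢ = 0  ✓
l₃∈[|l₁−l₂|,l₁+l₂]=[1,7], have l₃=4  ✓
Σlᵢ = 11 ⇒ odd  ✗

parity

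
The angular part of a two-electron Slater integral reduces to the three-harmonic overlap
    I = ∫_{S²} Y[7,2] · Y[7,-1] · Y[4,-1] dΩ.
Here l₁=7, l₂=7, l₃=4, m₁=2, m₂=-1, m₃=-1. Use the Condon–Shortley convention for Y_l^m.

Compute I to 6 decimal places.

0.100255

Rules hold: Σm=0, L=18 even, 0≤4≤14.
N = 15·15·9 = 2025
Δ = 10!·4!·4!/19! = 1/58198140
Racah Σ t=3..7: t=3:−1/17418240 t=4:+1/622080 t=5:−1/230400 t=6:+1/622080 t=7:−1/17418240 = -1/806400
⇒ 3j(7 7 4; 0 0 0)² = 2268/230945, sgn -1
Racah Σ t=2..5: t=2:+1/11612160 t=3:−1/725760 t=4:+1/414720 t=5:−1/2073600 = 37/58060800
⇒ 3j(7 7 4; 2 -1 -1)² = 4107/646646, sgn -1
4πI² = N·(3j₀)²·(3jₘ)² = 269460270/2133423721
I = +1·√(0.126304/4π) = 0.10025450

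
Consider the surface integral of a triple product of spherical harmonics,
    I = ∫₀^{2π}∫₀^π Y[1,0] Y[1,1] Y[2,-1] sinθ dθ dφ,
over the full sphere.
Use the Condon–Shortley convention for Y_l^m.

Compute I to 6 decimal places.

Checks pass: Σm=0; 4 even; l₃=2∈[0,2].
(2·1+1)(2·1+1)(2·2+1) = 45
Δ: 0! 2! 2! / 5! → 1/30
sum: t=0:+1/1 = 1/1
3j²(1 1 2; 0 0 0) = Δ·Π!·Σ² = 2/15  (sign +1)
sum: t=0:+1/2 = 1/2
3j²(1 1 2; 0 1 -1) = Δ·Π!·Σ² = 1/10  (sign -1)
combine: 4πI² = 45·2/15·1/10 = 3/5
take √, sign -1: I = -0.21850969

-0.218510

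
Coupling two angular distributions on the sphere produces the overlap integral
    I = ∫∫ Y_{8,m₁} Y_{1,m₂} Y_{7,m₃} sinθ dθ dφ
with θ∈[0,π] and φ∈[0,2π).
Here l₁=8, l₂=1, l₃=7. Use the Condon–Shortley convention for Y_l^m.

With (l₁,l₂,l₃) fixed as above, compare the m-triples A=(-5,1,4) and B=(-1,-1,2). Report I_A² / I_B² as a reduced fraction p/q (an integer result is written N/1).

26/7

Same 8,1,7: normalisation and zero-m 3j drop out of the ratio.
A: Δ: 2! 14! 0! / 17! → 1/2040; sum: t=2:+1/479001600 = 1/479001600; 3j²(8 1 7; -5 1 4) = Δ·Π!·Σ² = 13/340  (sign -1)
B: Δ: 2! 14! 0! / 17! → 1/2040; sum: t=0:+1/87091200 = 1/87091200; 3j²(8 1 7; -1 -1 2) = Δ·Π!·Σ² = 7/680  (sign -1)
I_A²/I_B² = (13/340)/(7/680) = 26/7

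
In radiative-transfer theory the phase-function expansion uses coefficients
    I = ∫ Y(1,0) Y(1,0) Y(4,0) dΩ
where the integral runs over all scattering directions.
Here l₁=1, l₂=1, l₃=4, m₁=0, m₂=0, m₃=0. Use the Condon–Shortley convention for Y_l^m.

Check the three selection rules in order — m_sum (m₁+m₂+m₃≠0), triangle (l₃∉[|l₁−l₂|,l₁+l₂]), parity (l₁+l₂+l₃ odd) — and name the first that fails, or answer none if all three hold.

m₁+m₂+m₃ = 0 + 0 + 0 = 0  ✓
triangle: |1−1|=0 ≤ l₃=4 ≤ 1+1=2  ✗
parity: l₁+l₂+l₃ = 6 is even

triangle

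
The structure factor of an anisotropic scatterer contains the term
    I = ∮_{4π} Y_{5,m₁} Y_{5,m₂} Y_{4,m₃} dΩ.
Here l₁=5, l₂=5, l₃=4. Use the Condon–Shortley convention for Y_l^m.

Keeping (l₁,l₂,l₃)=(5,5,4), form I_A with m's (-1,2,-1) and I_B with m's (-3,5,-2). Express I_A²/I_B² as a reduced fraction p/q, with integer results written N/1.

35/72

l's match ⇒ only the (l;m) 3-j factors differ between A and B.
A: triangle coeff Δ(5,5,4) = 1/3153150; Σ_t [3,6]: t=3:−1/5184 t=4:+1/1152 t=5:−1/2880 t=6:+1/103680 = 7/20736; (3j)²=35/2574 [(5 5 4; -1 2 -1)], sign=-1
B: triangle coeff Δ(5,5,4) = 1/3153150; Σ_t [6,6]: t=6:+1/69120 = 1/69120; (3j)²=4/143 [(5 5 4; -3 5 -2)], sign=+1
I_A²/I_B² = (35/2574)/(4/143) = 35/72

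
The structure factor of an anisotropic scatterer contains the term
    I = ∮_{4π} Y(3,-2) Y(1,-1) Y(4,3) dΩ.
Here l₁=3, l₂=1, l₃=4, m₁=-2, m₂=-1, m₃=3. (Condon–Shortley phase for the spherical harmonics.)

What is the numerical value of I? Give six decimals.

-0.282095

m-sum 0 ✓  L=8 even ✓  2≤4≤4 ✓
Π(2lᵢ+1) = 7×3×9 = 189
triangle coeff Δ(3,1,4) = 1/252
Σ_t [0,0]: t=0:+1/36 = 1/36
(3j)²=4/63 [(3 1 4; 0 0 0)], sign=+1
Σ_t [0,0]: t=0:+1/240 = 1/240
(3j)²=1/12 [(3 1 4; -2 -1 3)], sign=-1
⇒ 4πI² = 1/1
I = (-1)√(1/1/(4π)) = -0.28209479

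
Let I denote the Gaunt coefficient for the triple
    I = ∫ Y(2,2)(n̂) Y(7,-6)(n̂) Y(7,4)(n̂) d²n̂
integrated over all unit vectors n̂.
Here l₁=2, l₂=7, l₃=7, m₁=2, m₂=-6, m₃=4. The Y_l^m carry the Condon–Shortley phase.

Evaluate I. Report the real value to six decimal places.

m-sum 0 ✓  L=16 even ✓  5≤7≤9 ✓
Π(2lᵢ+1) = 5×15×15 = 1125
triangle coeff Δ(2,7,7) = 1/185640
Σ_t [0,2]: t=0:+1/2419200 t=1:−1/518400 t=2:+1/2419200 = -1/907200
(3j)²=56/3315 [(2 7 7; 0 0 0)], sign=+1
Σ_t [0,0]: t=0:+1/159667200 = 1/159667200
(3j)²=9/1190 [(2 7 7; 2 -6 4)], sign=-1
⇒ 4πI² = 540/3757
I = (-1)√(540/3757/(4π)) = -0.10694768

-0.106948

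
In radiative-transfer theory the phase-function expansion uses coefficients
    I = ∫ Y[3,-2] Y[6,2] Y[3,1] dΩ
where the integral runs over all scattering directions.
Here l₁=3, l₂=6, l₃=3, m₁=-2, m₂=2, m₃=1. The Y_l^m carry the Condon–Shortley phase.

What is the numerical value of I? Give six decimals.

0.000000

-2 + 2 + 1 = 1 ≠ 0: azimuthal integral kills it; I = 0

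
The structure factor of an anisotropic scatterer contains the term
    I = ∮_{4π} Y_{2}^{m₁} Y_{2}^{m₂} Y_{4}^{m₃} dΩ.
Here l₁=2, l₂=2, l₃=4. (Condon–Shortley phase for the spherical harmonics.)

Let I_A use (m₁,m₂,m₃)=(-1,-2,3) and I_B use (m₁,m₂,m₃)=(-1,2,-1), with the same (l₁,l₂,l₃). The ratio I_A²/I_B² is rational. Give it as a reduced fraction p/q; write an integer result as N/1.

7/1

Same 2,2,4: normalisation and zero-m 3j drop out of the ratio.
A: Δ: 0! 4! 4! / 9! → 1/630; sum: t=0:+1/144 = 1/144; 3j²(2 2 4; -1 -2 3) = Δ·Π!·Σ² = 1/18  (sign -1)
B: Δ: 0! 4! 4! / 9! → 1/630; sum: t=0:+1/144 = 1/144; 3j²(2 2 4; -1 2 -1) = Δ·Π!·Σ² = 1/126  (sign -1)
I_A²/I_B² = (1/18)/(1/126) = 7/1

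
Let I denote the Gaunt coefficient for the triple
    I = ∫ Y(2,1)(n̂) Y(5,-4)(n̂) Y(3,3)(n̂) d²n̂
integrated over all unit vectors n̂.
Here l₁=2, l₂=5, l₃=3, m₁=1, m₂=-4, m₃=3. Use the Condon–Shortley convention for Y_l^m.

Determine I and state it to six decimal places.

m-sum 0 ✓  L=10 even ✓  3≤3≤7 ✓
Π(2lᵢ+1) = 5×11×7 = 385
triangle coeff Δ(2,5,3) = 1/2310
Σ_t [2,2]: t=2:+1/144 = 1/144
(3j)²=10/231 [(2 5 3; 0 0 0)], sign=-1
Σ_t [1,1]: t=1:−1/4320 = -1/4320
(3j)²=2/55 [(2 5 3; 1 -4 3)], sign=-1
⇒ 4πI² = 20/33
I = (+1)√(20/33/(4π)) = 0.21961050

0.219610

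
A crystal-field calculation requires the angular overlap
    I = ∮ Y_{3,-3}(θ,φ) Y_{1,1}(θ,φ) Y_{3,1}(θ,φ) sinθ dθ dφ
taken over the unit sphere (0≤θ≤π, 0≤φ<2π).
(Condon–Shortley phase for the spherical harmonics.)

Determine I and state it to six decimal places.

Σmᵢ = -1 ≠ 0, so the φ-integral vanishes; I = 0

0.000000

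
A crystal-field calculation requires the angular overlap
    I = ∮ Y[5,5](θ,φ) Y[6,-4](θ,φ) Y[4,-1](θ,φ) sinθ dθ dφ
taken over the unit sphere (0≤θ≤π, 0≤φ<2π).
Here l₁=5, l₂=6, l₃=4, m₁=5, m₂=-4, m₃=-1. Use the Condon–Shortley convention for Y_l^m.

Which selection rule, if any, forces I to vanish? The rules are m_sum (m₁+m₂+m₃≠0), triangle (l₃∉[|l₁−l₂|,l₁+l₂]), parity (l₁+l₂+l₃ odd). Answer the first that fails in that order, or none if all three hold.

Σmᵢ = 0  ✓
l₃∈[|l₁−l₂|,l₁+l₂]=[1,11], have l₃=4  ✓
Σlᵢ = 15 ⇒ odd  ✗

parity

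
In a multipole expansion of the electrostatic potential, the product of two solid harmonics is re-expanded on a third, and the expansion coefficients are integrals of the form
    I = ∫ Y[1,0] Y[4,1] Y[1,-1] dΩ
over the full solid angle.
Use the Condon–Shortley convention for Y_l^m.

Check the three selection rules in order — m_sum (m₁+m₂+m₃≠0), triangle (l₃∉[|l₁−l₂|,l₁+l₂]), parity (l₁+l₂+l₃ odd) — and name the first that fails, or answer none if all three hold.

m₁+m₂+m₃ = 0 + 1 − 1 = 0  ✓
triangle: |1−4|=3 ≤ l₃=1 ≤ 1+4=5  ✗
parity: l₁+l₂+l₃ = 6 is even

triangle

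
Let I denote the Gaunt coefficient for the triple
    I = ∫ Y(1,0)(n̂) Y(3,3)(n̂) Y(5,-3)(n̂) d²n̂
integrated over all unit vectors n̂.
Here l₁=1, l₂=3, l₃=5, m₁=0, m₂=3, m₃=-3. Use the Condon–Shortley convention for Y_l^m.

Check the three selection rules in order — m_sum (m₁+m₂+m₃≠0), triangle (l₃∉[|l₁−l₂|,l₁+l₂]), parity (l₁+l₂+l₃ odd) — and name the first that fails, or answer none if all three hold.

Σmᵢ = 0  ✓
l₃∈[|l₁−l₂|,l₁+l₂]=[2,4], have l₃=5  ✗
Σlᵢ = 9 ⇒ odd

triangle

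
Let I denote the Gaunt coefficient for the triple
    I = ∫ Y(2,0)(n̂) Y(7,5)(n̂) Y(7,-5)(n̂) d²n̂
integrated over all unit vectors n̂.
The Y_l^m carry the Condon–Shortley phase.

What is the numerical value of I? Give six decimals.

0.054230

Rules hold: Σm=0, L=16 even, 5≤7≤9.
N = 5·15·15 = 1125
Δ = 2!·2!·12!/17! = 1/185640
Racah Σ t=0..2: t=0:+1/2419200 t=1:−1/518400 t=2:+1/2419200 = -1/907200
⇒ 3j(2 7 7; 0 0 0)² = 56/3315, sgn +1
Racah Σ t=0..2: t=0:+1/1916006400 t=1:−1/39916800 t=2:+1/29030400 = 19/1916006400
⇒ 3j(2 7 7; 0 5 -5)² = 361/185640, sgn +1
4πI² = N·(3j₀)²·(3jₘ)² = 1805/48841
I = +1·√(0.0369567/4π) = 0.05423022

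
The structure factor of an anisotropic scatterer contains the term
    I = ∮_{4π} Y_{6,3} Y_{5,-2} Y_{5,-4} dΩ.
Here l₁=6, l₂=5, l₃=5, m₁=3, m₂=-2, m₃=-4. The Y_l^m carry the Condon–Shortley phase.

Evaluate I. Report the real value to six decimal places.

m-sum = 3 − 2 − 4 = -3 ≠ 0 ⇒ I = 0

0.000000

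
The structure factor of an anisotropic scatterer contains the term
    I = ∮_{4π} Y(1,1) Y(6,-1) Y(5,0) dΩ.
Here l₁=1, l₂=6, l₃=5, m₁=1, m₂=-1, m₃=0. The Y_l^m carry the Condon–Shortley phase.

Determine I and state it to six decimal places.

-0.187239

Rules hold: Σm=0, L=12 even, 5≤5≤7.
N = 3·13·11 = 429
Δ = 2!·0!·10!/13! = 1/858
Racah Σ t=1..1: t=1:−1/14400 = -1/14400
⇒ 3j(1 6 5; 0 0 0)² = 6/143, sgn +1
Racah Σ t=0..0: t=0:+1/28800 = 1/28800
⇒ 3j(1 6 5; 1 -1 0)² = 7/286, sgn -1
4πI² = N·(3j₀)²·(3jₘ)² = 63/143
I = -1·√(0.440559/4π) = -0.18723944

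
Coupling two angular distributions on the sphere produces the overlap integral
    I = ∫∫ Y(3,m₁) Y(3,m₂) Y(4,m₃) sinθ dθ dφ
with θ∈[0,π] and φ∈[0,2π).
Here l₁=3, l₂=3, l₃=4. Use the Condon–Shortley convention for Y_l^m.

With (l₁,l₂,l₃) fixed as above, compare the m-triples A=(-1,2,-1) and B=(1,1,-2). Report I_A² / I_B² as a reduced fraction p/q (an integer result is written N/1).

4/5

Shared (l₁,l₂,l₃)=(3,3,4): N and (l;000)² cancel in I_A²/I_B².
A: Δ = 2!·4!·4!/11! = 1/34650; Racah Σ t=1..2: t=1:−1/144 t=2:+1/48 = 1/72; ⇒ 3j(3 3 4; -1 2 -1)² = 16/693, sgn -1
B: Δ = 2!·4!·4!/11! = 1/34650; Racah Σ t=0..2: t=0:+1/192 t=1:−1/36 t=2:+1/192 = -5/288; ⇒ 3j(3 3 4; 1 1 -2)² = 20/693, sgn -1
I_A²/I_B² = (16/693)/(20/693) = 4/5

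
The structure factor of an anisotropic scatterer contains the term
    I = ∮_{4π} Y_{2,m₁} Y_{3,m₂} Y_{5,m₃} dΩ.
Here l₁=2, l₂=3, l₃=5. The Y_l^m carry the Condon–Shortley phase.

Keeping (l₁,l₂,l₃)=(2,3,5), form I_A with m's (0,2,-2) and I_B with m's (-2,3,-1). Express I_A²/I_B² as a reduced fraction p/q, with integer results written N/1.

l's match ⇒ only the (l;m) 3-j factors differ between A and B.
A: triangle coeff Δ(2,3,5) = 1/2310; Σ_t [0,0]: t=0:+1/480 = 1/480; (3j)²=3/110 [(2 3 5; 0 2 -2)], sign=-1
B: triangle coeff Δ(2,3,5) = 1/2310; Σ_t [0,0]: t=0:+1/17280 = 1/17280; (3j)²=1/2310 [(2 3 5; -2 3 -1)], sign=+1
I_A²/I_B² = (3/110)/(1/2310) = 63/1

63/1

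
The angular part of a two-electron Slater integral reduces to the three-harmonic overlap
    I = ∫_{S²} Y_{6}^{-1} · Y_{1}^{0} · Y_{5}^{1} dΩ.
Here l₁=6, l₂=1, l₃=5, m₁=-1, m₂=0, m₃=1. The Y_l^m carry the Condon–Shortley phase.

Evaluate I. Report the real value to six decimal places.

-0.241725

m-sum 0 ✓  L=12 even ✓  5≤5≤7 ✓
Π(2lᵢ+1) = 13×3×11 = 429
triangle coeff Δ(6,1,5) = 1/858
Σ_t [1,1]: t=1:−1/14400 = -1/14400
(3j)²=6/143 [(6 1 5; 0 0 0)], sign=+1
Σ_t [1,1]: t=1:−1/17280 = -1/17280
(3j)²=35/858 [(6 1 5; -1 0 1)], sign=-1
⇒ 4πI² = 105/143
I = (-1)√(105/143/(4π)) = -0.24172507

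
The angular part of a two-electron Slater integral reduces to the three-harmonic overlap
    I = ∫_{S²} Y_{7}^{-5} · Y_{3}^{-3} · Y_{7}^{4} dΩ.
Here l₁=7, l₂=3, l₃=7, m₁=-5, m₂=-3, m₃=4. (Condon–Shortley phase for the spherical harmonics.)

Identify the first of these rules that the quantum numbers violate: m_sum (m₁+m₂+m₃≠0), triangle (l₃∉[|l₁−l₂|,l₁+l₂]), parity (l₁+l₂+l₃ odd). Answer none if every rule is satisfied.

m_sum

azimuthal sum: -5 − 3 + 4 = -4  ✗
4 ≤ 7 ≤ 10 (triangle on l)
L = 7 + 3 + 7 = 17 (odd)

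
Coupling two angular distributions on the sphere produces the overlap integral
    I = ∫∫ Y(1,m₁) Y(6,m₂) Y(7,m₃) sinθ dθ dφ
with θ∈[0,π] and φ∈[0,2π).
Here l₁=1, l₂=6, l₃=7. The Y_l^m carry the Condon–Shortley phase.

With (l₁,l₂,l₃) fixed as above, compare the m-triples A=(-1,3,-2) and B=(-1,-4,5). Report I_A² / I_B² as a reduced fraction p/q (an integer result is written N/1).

5/33

Same 1,6,7: normalisation and zero-m 3j drop out of the ratio.
A: Δ: 0! 2! 12! / 15! → 1/1365; sum: t=0:+1/4354560 = 1/4354560; 3j²(1 6 7; -1 3 -2) = Δ·Π!·Σ² = 2/273  (sign -1)
B: Δ: 0! 2! 12! / 15! → 1/1365; sum: t=0:+1/14515200 = 1/14515200; 3j²(1 6 7; -1 -4 5) = Δ·Π!·Σ² = 22/455  (sign +1)
I_A²/I_B² = (2/273)/(22/455) = 5/33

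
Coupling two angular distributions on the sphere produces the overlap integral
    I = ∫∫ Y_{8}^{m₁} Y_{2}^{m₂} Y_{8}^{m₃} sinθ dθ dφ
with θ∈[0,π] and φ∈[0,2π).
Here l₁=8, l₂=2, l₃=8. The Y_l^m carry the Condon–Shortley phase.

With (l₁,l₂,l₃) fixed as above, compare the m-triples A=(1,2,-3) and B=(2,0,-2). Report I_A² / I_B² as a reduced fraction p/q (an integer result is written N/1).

77/40

Same 8,2,8: normalisation and zero-m 3j drop out of the ratio.
A: Δ: 2! 14! 2! / 19! → 1/348840; sum: t=2:+1/174182400 = 1/174182400; 3j²(8 2 8; 1 2 -3) = Δ·Π!·Σ² = 77/3876  (sign -1)
B: Δ: 2! 14! 2! / 19! → 1/348840; sum: t=0:+1/116121600 t=1:−1/43545600 t=2:+1/348364800 = -1/87091200; 3j²(8 2 8; 2 0 -2) = Δ·Π!·Σ² = 10/969  (sign -1)
I_A²/I_B² = (77/3876)/(10/969) = 77/40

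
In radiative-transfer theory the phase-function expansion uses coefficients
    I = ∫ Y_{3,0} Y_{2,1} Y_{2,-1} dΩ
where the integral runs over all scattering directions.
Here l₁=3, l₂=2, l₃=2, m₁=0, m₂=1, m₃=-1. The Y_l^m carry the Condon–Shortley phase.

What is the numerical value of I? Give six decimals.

L=7 odd ⇒ parity kills the (l;000) factor ⇒ I = 0

0.000000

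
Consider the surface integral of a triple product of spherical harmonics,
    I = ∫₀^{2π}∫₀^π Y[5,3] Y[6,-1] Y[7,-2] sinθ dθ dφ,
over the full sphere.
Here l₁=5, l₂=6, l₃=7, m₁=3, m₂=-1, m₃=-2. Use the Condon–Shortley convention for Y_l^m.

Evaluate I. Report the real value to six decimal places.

-0.099396

m-sum 0 ✓  L=18 even ✓  1≤7≤11 ✓
Π(2lᵢ+1) = 11×13×15 = 2145
triangle coeff Δ(5,6,7) = 1/174594420
Σ_t [0,4]: t=0:+1/4147200 t=1:−1/207360 t=2:+1/82944 t=3:−1/207360 t=4:+1/4147200 = 1/345600
(3j)²=420/46189 [(5 6 7; 0 0 0)], sign=-1
Σ_t [0,2]: t=0:+1/829440 t=1:−1/414720 t=2:+1/2073600 = -1/1382400
(3j)²=294/46189 [(5 6 7; 3 -1 -2)], sign=+1
⇒ 4πI² = 1852200/14919047
I = (-1)√(1852200/14919047/(4π)) = -0.09939590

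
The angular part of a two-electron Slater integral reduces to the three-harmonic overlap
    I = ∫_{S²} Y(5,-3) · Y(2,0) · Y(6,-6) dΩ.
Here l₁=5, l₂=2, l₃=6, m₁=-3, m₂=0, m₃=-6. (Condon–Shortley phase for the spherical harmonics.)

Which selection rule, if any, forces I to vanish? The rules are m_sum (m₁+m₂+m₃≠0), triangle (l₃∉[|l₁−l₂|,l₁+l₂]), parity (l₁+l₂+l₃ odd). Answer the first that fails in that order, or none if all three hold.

m_sum

m₁+m₂+m₃ = -3 + 0 − 6 = -9  ✗
triangle: |5−2|=3 ≤ l₃=6 ≤ 5+2=7
parity: l₁+l₂+l₃ = 13 is odd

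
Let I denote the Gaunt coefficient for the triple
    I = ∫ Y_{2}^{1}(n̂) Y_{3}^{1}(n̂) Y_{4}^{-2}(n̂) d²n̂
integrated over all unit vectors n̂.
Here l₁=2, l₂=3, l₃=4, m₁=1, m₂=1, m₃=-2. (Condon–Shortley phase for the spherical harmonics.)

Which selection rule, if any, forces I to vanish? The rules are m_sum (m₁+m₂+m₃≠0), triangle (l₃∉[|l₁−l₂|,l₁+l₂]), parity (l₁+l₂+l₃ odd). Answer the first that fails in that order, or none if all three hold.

parity

m₁+m₂+m₃ = 1 + 1 − 2 = 0  ✓
triangle: |2−3|=1 ≤ l₃=4 ≤ 2+3=5  ✓
parity: l₁+l₂+l₃ = 9 is odd  ✗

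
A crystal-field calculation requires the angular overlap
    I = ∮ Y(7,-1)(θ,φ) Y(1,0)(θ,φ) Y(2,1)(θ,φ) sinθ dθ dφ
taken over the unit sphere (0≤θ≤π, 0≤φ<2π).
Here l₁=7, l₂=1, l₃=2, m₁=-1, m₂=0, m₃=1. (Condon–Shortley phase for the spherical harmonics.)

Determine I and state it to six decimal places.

triangle: need 6≤l₃≤8, have 2; I=0

0.000000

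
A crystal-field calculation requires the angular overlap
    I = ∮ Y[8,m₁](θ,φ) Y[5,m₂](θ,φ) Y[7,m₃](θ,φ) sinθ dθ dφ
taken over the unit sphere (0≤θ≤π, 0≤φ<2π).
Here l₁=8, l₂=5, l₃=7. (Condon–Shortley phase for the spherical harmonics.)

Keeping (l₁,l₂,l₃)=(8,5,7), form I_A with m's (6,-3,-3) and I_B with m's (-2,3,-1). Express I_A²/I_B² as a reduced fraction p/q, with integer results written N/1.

55/364

Same 8,5,7: normalisation and zero-m 3j drop out of the ratio.
A: Δ: 6! 10! 4! / 21! → 1/814773960; sum: t=0:+1/232243200 t=1:−1/261273600 t=2:+1/4180377600 = 1/1393459200; 3j²(8 5 7; 6 -3 -3) = Δ·Π!·Σ² = 1/1292  (sign +1)
B: Δ: 6! 10! 4! / 21! → 1/814773960; sum: t=4:+1/19906560 t=5:−1/10368000 t=6:+1/49766400 = -13/497664000; 3j²(8 5 7; -2 3 -1) = Δ·Π!·Σ² = 91/17765  (sign -1)
I_A²/I_B² = (1/1292)/(91/17765) = 55/364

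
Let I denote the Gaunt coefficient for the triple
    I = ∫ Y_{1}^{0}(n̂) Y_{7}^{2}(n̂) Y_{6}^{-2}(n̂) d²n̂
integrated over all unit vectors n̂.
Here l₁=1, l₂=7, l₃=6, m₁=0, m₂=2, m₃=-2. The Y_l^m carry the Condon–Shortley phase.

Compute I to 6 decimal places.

m-sum 0 ✓  L=14 even ✓  6≤6≤8 ✓
Π(2lᵢ+1) = 3×15×13 = 585
triangle coeff Δ(1,7,6) = 1/1365
Σ_t [1,1]: t=1:−1/518400 = -1/518400
(3j)²=7/195 [(1 7 6; 0 0 0)], sign=-1
Σ_t [1,1]: t=1:−1/967680 = -1/967680
(3j)²=3/91 [(1 7 6; 0 2 -2)], sign=-1
⇒ 4πI² = 9/13
I = (+1)√(9/13/(4π)) = 0.23471705

0.234717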